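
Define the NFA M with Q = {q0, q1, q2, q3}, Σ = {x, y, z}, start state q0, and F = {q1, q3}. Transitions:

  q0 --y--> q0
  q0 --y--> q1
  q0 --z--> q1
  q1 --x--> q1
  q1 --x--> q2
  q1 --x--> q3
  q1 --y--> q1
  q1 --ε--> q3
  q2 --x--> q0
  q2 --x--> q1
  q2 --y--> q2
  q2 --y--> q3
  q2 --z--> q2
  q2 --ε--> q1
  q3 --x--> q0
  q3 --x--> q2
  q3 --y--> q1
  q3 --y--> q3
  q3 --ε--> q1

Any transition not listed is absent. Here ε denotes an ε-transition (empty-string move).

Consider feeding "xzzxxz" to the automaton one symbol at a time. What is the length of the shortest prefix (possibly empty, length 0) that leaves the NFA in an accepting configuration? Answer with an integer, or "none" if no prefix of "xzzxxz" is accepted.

none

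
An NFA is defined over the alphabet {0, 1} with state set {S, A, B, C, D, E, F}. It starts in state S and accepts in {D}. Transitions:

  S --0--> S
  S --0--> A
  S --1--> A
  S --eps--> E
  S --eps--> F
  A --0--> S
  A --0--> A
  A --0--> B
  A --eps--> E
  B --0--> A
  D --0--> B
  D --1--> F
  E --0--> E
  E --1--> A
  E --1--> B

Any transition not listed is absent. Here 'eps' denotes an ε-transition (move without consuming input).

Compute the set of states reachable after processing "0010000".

{S, A, B, E, F}

Start: ε-closure({S}) = {S, E, F}.
Read '0': {S, E, F} → {S, A, E, F}.
Read '0': {S, A, E, F} → {S, A, B, E, F}.
Read '1': {S, A, B, E, F} → {A, B, E}.
Read '0': {A, B, E} → {S, A, B, E, F}.
Read '0': {S, A, B, E, F} → {S, A, B, E, F}.
Read '0': {S, A, B, E, F} → {S, A, B, E, F}.
Read '0': {S, A, B, E, F} → {S, A, B, E, F}.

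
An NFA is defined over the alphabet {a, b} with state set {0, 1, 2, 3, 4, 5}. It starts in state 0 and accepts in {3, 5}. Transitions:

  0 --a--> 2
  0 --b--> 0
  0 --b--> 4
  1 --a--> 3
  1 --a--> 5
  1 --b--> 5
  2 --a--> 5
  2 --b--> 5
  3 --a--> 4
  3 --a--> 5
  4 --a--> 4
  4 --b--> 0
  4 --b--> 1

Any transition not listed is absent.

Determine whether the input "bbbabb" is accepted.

Yes

Start in {0}.
Read 'b': 0→{0, 4}; now {0, 4}.
Read 'b': 0→{0, 4}, 4→{0, 1}; now {0, 1, 4}.
Read 'b': 0→{0, 4}, 1→{5}, 4→{0, 1}; now {0, 1, 4, 5}.
Read 'a': 0→{2}, 1→{3, 5}, 4→{4}, 5→∅; now {2, 3, 4, 5}.
Read 'b': 2→{5}, 3→∅, 4→{0, 1}, 5→∅; now {0, 1, 5}.
Read 'b': 0→{0, 4}, 1→{5}, 5→∅; now {0, 4, 5}.
The final set {0, 4, 5} contains the accepting state 5.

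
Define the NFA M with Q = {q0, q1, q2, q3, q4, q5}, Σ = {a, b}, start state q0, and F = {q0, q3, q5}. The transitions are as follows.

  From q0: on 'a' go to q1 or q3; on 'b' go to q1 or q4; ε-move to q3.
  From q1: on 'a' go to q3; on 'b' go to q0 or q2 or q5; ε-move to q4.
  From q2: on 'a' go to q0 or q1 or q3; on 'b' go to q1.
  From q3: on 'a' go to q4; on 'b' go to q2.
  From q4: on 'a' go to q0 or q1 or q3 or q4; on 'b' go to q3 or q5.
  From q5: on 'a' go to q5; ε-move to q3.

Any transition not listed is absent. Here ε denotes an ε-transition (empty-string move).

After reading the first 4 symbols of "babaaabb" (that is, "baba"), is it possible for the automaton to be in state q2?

Start: ε-closure({q0}) = {q0, q3}.
Read 'b': q0→{q1, q4}, q3→{q2}; now {q1, q2, q4}.
Read 'a': q1→{q3}, q2→{q0, q1, q3}, q4→{q0, q1, q3, q4}; now {q0, q1, q3, q4}.
Read 'b': q0→{q1, q4}, q1→{q0, q2, q5}, q3→{q2}, q4→{q3, q5}; now {q0, q1, q2, q3, q4, q5}.
Read 'a': q0→{q1, q3}, q1→{q3}, q2→{q0, q1, q3}, q3→{q4}, q4→{q0, q1, q3, q4}, q5→{q5}; now {q0, q1, q3, q4, q5}.
State q2 is not in {q0, q1, q3, q4, q5}.

No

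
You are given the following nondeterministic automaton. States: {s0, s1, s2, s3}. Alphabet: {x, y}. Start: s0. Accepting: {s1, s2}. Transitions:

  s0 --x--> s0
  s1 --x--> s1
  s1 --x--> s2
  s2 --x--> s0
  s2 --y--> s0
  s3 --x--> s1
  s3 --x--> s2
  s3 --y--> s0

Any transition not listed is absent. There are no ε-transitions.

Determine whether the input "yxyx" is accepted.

No

Start in {s0}.
Read 'y': s0→∅; now ∅.
The set is empty and remains empty for the remaining 3 symbols.
The final set ∅ contains no accepting state.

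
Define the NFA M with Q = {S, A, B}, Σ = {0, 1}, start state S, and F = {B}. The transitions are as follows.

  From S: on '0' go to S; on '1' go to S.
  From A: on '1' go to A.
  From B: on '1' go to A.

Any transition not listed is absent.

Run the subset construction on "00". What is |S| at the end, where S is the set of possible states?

1

Start in {S}.
Read '0': S→{S}; now {S}.
Read '0': S→{S}; now {S}.
That set has 1 state.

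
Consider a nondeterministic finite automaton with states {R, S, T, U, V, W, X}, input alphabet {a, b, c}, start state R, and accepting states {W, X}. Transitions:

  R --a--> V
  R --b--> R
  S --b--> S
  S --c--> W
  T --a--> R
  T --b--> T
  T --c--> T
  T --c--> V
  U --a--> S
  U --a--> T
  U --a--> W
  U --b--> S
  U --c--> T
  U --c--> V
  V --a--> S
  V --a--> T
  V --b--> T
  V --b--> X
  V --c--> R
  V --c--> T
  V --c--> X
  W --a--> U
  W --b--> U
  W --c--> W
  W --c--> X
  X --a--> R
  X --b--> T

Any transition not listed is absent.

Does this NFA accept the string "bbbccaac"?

Start in {R}.
Read 'b': R→{R}; now {R}.
Read 'b': R→{R}; now {R}.
Read 'b': R→{R}; now {R}.
Read 'c': R→∅; now ∅.
The set is empty and remains empty for the remaining 4 symbols.
The final set ∅ contains no accepting state.

No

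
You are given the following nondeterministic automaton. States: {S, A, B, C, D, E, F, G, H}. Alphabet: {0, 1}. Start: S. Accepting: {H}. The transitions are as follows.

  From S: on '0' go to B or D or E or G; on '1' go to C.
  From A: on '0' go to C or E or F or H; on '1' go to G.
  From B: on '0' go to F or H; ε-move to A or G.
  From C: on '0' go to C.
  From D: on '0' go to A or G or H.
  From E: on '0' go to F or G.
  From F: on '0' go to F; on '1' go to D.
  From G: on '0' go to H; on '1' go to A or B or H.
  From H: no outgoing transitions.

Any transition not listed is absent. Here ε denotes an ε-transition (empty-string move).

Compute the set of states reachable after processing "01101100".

Start in {S}.
Read '0': S→{B, D, E, G}; union {B, D, E, G}; ε-closure = {A, B, D, E, G}.
Read '1': A→{G}, B→∅, D→∅, E→∅, G→{A, B, H}; now {A, B, G, H}.
Read '1': A→{G}, B→∅, G→{A, B, H}, H→∅; now {A, B, G, H}.
Read '0': A→{C, E, F, H}, B→{F, H}, G→{H}, H→∅; now {C, E, F, H}.
Read '1': C→∅, E→∅, F→{D}, H→∅; now {D}.
Read '1': D→∅; now ∅.
The set is empty and remains empty for the remaining 2 symbols.

∅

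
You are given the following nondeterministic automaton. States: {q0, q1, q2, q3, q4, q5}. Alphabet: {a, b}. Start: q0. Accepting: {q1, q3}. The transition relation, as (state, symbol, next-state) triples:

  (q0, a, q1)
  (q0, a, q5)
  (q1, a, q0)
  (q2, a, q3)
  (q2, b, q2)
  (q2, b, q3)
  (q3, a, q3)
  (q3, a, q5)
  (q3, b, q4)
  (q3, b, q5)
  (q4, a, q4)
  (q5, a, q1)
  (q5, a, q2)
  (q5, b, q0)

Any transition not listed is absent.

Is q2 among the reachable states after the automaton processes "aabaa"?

Yes

Start in {q0}.
Read 'a': {q0} → {q1, q5}.
Read 'a': {q1, q5} → {q0, q1, q2}.
Read 'b': {q0, q1, q2} → {q2, q3}.
Read 'a': {q2, q3} → {q3, q5}.
Read 'a': {q3, q5} → {q1, q2, q3, q5}.
State q2 is in {q1, q2, q3, q5}.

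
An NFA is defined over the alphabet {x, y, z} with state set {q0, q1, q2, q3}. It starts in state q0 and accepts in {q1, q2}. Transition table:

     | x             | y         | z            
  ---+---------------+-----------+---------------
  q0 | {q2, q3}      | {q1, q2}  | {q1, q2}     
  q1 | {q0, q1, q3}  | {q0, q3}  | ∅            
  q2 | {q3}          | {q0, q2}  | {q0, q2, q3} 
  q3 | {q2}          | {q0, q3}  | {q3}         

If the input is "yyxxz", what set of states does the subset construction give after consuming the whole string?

{q0, q2, q3}

Start in {q0}.
Read 'y': q0→{q1, q2}; now {q1, q2}.
Read 'y': q1→{q0, q3}, q2→{q0, q2}; now {q0, q2, q3}.
Read 'x': q0→{q2, q3}, q2→{q3}, q3→{q2}; now {q2, q3}.
Read 'x': q2→{q3}, q3→{q2}; now {q2, q3}.
Read 'z': q2→{q0, q2, q3}, q3→{q3}; now {q0, q2, q3}.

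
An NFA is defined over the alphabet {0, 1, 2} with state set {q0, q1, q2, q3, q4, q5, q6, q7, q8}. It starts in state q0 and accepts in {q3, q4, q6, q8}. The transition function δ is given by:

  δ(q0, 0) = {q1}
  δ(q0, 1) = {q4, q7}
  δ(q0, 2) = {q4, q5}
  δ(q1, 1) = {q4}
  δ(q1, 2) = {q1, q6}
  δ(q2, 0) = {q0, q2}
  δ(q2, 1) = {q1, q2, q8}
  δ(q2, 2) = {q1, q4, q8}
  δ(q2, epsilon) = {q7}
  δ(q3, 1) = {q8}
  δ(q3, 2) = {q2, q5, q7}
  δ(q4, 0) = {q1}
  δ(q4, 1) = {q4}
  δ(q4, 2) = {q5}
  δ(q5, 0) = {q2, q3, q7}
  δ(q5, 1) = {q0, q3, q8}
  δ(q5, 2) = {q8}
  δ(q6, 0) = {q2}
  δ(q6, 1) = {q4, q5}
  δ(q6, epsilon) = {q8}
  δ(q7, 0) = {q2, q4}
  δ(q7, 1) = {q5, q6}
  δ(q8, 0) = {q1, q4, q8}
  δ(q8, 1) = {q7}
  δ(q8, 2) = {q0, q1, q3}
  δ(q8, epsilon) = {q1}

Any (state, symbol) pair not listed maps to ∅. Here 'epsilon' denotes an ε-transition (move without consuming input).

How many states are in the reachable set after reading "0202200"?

Start in {q0}.
Read '0': q0→{q1}; now {q1}.
Read '2': q1→{q1, q6}; union {q1, q6}; ε-closure = {q1, q6, q8}.
Read '0': q1→∅, q6→{q2}, q8→{q1, q4, q8}; union {q1, q2, q4, q8}; ε-closure = {q1, q2, q4, q7, q8}.
Read '2': q1→{q1, q6}, q2→{q1, q4, q8}, q4→{q5}, q7→∅, q8→{q0, q1, q3}; now {q0, q1, q3, q4, q5, q6, q8}.
Read '2': q0→{q4, q5}, q1→{q1, q6}, q3→{q2, q5, q7}, q4→{q5}, q5→{q8}, q6→∅, q8→{q0, q1, q3}; now {q0, q1, q2, q3, q4, q5, q6, q7, q8}.
Read '0': q0→{q1}, q1→∅, q2→{q0, q2}, q3→∅, q4→{q1}, q5→{q2, q3, q7}, q6→{q2}, q7→{q2, q4}, q8→{q1, q4, q8}; now {q0, q1, q2, q3, q4, q7, q8}.
Read '0': q0→{q1}, q1→∅, q2→{q0, q2}, q3→∅, q4→{q1}, q7→{q2, q4}, q8→{q1, q4, q8}; union {q0, q1, q2, q4, q8}; ε-closure = {q0, q1, q2, q4, q7, q8}.
That set has 6 states.

6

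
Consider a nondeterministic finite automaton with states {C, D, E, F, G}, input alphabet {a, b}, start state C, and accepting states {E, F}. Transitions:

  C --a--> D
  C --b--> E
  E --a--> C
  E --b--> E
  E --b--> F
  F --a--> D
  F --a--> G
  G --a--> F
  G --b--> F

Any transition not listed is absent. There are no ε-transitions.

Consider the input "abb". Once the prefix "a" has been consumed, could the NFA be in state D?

Yes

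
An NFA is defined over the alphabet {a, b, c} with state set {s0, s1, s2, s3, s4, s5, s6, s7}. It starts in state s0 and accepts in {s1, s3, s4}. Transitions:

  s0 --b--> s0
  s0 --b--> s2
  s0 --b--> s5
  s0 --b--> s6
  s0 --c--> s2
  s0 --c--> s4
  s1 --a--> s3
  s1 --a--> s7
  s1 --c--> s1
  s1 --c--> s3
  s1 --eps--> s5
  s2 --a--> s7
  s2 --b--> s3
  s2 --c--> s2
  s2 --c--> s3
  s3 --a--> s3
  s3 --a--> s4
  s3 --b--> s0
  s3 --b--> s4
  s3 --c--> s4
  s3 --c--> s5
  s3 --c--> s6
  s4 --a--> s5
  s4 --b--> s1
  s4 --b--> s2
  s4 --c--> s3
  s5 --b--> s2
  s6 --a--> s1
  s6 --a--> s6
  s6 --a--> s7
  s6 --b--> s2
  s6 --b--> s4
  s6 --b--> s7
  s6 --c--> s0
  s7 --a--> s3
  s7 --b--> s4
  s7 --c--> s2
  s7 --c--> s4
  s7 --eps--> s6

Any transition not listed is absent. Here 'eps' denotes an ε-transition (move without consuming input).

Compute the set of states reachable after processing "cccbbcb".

Start in {s0}.
Read 'c': s0→{s2, s4}; now {s2, s4}.
Read 'c': s2→{s2, s3}, s4→{s3}; now {s2, s3}.
Read 'c': s2→{s2, s3}, s3→{s4, s5, s6}; now {s2, s3, s4, s5, s6}.
Read 'b': s2→{s3}, s3→{s0, s4}, s4→{s1, s2}, s5→{s2}, s6→{s2, s4, s7}; union {s0, s1, s2, s3, s4, s7}; ε-closure = {s0, s1, s2, s3, s4, s5, s6, s7}.
Read 'b': s0→{s0, s2, s5, s6}, s1→∅, s2→{s3}, s3→{s0, s4}, s4→{s1, s2}, s5→{s2}, s6→{s2, s4, s7}, s7→{s4}; now {s0, s1, s2, s3, s4, s5, s6, s7}.
Read 'c': s0→{s2, s4}, s1→{s1, s3}, s2→{s2, s3}, s3→{s4, s5, s6}, s4→{s3}, s5→∅, s6→{s0}, s7→{s2, s4}; now {s0, s1, s2, s3, s4, s5, s6}.
Read 'b': s0→{s0, s2, s5, s6}, s1→∅, s2→{s3}, s3→{s0, s4}, s4→{s1, s2}, s5→{s2}, s6→{s2, s4, s7}; now {s0, s1, s2, s3, s4, s5, s6, s7}.

{s0, s1, s2, s3, s4, s5, s6, s7}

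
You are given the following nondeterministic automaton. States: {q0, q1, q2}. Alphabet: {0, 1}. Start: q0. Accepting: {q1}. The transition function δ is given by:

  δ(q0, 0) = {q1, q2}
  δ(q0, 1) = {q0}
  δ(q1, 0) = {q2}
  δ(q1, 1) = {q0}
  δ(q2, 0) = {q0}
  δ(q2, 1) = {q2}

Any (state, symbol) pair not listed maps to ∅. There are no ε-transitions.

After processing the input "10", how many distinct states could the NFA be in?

2

Start in {q0}.
Read '1': q0→{q0}; now {q0}.
Read '0': q0→{q1, q2}; now {q1, q2}.
That set has 2 states.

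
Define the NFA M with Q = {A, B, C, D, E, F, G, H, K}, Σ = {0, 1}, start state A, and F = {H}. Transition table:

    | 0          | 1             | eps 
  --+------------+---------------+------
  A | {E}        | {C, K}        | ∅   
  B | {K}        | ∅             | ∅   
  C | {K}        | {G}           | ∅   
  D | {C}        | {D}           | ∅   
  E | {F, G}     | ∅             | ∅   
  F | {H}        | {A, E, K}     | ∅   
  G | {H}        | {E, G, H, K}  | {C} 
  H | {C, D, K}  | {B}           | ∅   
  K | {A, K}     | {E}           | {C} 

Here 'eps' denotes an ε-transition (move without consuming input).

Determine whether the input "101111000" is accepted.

Start in {A}.
Read '1': {A} → {C, K}.
Read '0': {C, K} → {A, C, K}.
Read '1': {A, C, K} → {C, E, G, K}.
Read '1': {C, E, G, K} → {C, E, G, H, K}.
Read '1': {C, E, G, H, K} → {B, C, E, G, H, K}.
Read '1': {B, C, E, G, H, K} → {B, C, E, G, H, K}.
Read '0': {B, C, E, G, H, K} → {A, C, D, F, G, H, K}.
Read '0': {A, C, D, F, G, H, K} → {A, C, D, E, H, K}.
Read '0': {A, C, D, E, H, K} → {A, C, D, E, F, G, K}.
The final set {A, C, D, E, F, G, K} contains no accepting state.

No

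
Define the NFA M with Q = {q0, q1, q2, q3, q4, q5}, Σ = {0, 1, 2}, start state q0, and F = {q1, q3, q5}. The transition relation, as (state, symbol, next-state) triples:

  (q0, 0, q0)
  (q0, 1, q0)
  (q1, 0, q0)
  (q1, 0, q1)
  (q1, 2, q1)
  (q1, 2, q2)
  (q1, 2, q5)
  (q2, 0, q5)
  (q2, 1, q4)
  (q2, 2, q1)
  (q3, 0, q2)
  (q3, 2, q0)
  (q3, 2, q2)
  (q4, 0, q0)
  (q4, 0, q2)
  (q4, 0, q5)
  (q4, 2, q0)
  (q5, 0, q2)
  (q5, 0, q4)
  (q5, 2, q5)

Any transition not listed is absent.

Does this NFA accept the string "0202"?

No

Start in {q0}.
Read '0': q0→{q0}; now {q0}.
Read '2': q0→∅; now ∅.
The set is empty and remains empty for the remaining 2 symbols.
The final set ∅ contains no accepting state.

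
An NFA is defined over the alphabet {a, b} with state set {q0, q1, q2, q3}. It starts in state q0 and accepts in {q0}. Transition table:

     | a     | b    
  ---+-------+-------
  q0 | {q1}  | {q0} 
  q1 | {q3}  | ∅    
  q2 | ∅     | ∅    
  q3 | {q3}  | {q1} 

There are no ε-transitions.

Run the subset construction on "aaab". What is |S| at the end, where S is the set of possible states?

Start in {q0}.
Read 'a': q0→{q1}; now {q1}.
Read 'a': q1→{q3}; now {q3}.
Read 'a': q3→{q3}; now {q3}.
Read 'b': q3→{q1}; now {q1}.
That set has 1 state.

1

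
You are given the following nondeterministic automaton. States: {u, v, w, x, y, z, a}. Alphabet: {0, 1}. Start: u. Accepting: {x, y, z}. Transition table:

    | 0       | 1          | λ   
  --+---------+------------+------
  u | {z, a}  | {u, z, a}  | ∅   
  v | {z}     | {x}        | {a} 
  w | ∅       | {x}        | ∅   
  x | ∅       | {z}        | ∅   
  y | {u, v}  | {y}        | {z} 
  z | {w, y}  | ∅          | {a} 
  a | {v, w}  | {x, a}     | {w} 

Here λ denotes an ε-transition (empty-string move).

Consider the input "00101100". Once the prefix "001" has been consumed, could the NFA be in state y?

Start in {u}.
Read '0': {u} → {w, z, a}.
Read '0': {w, z, a} → {v, w, y, z, a}.
Read '1': {v, w, y, z, a} → {w, x, y, z, a}.
State y is in {w, x, y, z, a}.

Yes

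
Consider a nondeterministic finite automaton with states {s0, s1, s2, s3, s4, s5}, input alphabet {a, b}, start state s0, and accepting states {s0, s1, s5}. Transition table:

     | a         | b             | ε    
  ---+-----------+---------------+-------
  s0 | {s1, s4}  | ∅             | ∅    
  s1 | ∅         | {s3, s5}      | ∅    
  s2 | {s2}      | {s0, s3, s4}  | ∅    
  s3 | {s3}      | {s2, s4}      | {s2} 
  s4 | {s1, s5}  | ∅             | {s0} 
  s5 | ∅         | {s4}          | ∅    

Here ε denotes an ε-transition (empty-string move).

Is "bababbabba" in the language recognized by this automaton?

No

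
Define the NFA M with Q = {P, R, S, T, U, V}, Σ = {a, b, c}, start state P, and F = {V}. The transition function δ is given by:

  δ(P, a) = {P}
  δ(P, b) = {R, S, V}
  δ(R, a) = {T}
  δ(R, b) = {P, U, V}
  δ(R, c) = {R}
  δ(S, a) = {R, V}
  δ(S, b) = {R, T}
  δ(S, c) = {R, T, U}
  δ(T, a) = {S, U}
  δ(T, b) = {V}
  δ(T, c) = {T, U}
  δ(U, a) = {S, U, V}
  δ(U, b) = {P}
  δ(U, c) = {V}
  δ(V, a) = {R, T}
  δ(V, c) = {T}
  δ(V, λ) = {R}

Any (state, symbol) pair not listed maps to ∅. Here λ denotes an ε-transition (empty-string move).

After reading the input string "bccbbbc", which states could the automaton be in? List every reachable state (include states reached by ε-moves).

Start in {P}.
Read 'b': P→{R, S, V}; now {R, S, V}.
Read 'c': R→{R}, S→{R, T, U}, V→{T}; now {R, T, U}.
Read 'c': R→{R}, T→{T, U}, U→{V}; now {R, T, U, V}.
Read 'b': R→{P, U, V}, T→{V}, U→{P}, V→∅; union {P, U, V}; ε-closure = {P, R, U, V}.
Read 'b': P→{R, S, V}, R→{P, U, V}, U→{P}, V→∅; now {P, R, S, U, V}.
Read 'b': P→{R, S, V}, R→{P, U, V}, S→{R, T}, U→{P}, V→∅; now {P, R, S, T, U, V}.
Read 'c': P→∅, R→{R}, S→{R, T, U}, T→{T, U}, U→{V}, V→{T}; now {R, T, U, V}.

{R, T, U, V}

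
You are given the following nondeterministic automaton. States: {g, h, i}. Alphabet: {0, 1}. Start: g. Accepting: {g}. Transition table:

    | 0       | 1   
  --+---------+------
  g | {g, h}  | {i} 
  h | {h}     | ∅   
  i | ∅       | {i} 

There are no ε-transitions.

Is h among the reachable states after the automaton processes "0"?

Yes

Start in {g}.
Read '0': g→{g, h}; now {g, h}.
State h is in {g, h}.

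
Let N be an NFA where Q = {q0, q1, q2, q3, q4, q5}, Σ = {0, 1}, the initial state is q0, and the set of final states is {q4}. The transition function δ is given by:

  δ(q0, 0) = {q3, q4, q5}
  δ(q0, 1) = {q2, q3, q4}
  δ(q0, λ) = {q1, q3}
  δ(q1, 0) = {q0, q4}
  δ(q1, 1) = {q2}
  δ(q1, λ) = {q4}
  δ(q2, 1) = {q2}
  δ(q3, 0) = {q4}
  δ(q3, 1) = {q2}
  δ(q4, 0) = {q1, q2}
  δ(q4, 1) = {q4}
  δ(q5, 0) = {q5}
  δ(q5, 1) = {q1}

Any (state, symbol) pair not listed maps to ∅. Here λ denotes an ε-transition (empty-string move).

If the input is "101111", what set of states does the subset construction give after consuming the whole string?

Start: ε-closure({q0}) = {q0, q1, q3, q4}.
Read '1': q0→{q2, q3, q4}, q1→{q2}, q3→{q2}, q4→{q4}; now {q2, q3, q4}.
Read '0': q2→∅, q3→{q4}, q4→{q1, q2}; now {q1, q2, q4}.
Read '1': q1→{q2}, q2→{q2}, q4→{q4}; now {q2, q4}.
Read '1': q2→{q2}, q4→{q4}; now {q2, q4}.
Read '1': q2→{q2}, q4→{q4}; now {q2, q4}.
Read '1': q2→{q2}, q4→{q4}; now {q2, q4}.

{q2, q4}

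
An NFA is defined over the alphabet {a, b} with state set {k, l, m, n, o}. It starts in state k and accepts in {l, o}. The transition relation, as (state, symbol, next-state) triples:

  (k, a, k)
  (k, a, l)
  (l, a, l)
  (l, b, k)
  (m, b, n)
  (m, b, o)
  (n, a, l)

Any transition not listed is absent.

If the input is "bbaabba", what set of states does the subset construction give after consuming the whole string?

Start in {k}.
Read 'b': {k} → ∅.
The set is empty and remains empty for the remaining 6 symbols.

∅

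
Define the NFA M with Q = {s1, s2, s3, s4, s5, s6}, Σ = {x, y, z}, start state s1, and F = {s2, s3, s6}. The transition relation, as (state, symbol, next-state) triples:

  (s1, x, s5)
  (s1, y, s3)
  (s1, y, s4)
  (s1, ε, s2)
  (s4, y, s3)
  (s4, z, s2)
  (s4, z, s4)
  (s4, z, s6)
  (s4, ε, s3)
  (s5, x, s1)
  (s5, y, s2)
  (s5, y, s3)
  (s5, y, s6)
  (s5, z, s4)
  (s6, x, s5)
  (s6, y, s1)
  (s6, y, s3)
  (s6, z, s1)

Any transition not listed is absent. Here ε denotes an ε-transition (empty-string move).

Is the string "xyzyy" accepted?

Start: ε-closure({s1}) = {s1, s2}.
Read 'x': s1→{s5}, s2→∅; now {s5}.
Read 'y': s5→{s2, s3, s6}; now {s2, s3, s6}.
Read 'z': s2→∅, s3→∅, s6→{s1}; union {s1}; ε-closure = {s1, s2}.
Read 'y': s1→{s3, s4}, s2→∅; now {s3, s4}.
Read 'y': s3→∅, s4→{s3}; now {s3}.
The final set {s3} contains the accepting state s3.

Yes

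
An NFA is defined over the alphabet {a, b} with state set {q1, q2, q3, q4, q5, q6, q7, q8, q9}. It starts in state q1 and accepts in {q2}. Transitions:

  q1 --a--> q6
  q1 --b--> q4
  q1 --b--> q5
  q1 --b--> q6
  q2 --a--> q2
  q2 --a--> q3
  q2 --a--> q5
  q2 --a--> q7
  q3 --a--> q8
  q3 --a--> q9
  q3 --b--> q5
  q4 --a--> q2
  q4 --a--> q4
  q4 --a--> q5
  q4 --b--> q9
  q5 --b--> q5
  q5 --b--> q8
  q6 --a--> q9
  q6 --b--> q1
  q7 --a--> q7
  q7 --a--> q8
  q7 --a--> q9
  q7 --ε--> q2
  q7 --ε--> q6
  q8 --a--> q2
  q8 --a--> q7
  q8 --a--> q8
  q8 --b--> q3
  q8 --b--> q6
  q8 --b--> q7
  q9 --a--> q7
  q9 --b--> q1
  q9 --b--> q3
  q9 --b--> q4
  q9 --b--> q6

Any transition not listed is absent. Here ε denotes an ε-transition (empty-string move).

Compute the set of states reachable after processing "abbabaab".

{q1, q2, q3, q4, q5, q6, q7, q8, q9}

Start in {q1}.
Read 'a': q1→{q6}; now {q6}.
Read 'b': q6→{q1}; now {q1}.
Read 'b': q1→{q4, q5, q6}; now {q4, q5, q6}.
Read 'a': q4→{q2, q4, q5}, q5→∅, q6→{q9}; now {q2, q4, q5, q9}.
Read 'b': q2→∅, q4→{q9}, q5→{q5, q8}, q9→{q1, q3, q4, q6}; now {q1, q3, q4, q5, q6, q8, q9}.
Read 'a': q1→{q6}, q3→{q8, q9}, q4→{q2, q4, q5}, q5→∅, q6→{q9}, q8→{q2, q7, q8}, q9→{q7}; now {q2, q4, q5, q6, q7, q8, q9}.
Read 'a': q2→{q2, q3, q5, q7}, q4→{q2, q4, q5}, q5→∅, q6→{q9}, q7→{q7, q8, q9}, q8→{q2, q7, q8}, q9→{q7}; union {q2, q3, q4, q5, q7, q8, q9}; ε-closure = {q2, q3, q4, q5, q6, q7, q8, q9}.
Read 'b': q2→∅, q3→{q5}, q4→{q9}, q5→{q5, q8}, q6→{q1}, q7→∅, q8→{q3, q6, q7}, q9→{q1, q3, q4, q6}; union {q1, q3, q4, q5, q6, q7, q8, q9}; ε-closure = {q1, q2, q3, q4, q5, q6, q7, q8, q9}.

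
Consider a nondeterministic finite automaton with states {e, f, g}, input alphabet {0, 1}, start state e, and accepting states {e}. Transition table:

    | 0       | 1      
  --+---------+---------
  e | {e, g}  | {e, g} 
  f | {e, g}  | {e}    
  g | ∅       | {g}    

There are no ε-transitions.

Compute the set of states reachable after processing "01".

Start in {e}.
Read '0': {e} → {e, g}.
Read '1': {e, g} → {e, g}.

{e, g}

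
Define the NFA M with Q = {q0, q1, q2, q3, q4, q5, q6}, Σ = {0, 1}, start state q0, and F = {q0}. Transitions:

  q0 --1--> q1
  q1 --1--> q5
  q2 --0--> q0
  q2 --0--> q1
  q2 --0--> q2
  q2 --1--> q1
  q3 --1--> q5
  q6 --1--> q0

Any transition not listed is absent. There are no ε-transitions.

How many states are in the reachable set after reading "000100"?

0

Start in {q0}.
Read '0': {q0} → ∅.
The set is empty and remains empty for the remaining 5 symbols.
That set has 0 states.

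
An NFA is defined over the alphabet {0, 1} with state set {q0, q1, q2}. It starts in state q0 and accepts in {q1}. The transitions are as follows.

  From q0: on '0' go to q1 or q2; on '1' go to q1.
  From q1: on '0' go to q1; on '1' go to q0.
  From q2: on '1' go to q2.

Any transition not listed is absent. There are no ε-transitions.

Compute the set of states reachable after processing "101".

{q0}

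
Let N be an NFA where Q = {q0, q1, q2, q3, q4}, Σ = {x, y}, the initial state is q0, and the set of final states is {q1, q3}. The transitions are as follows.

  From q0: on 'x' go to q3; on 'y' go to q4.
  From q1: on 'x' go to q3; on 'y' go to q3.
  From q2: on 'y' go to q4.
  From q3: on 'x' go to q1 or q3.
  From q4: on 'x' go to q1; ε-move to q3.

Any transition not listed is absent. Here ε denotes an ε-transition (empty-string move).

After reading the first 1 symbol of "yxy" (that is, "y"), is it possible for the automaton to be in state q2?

Start in {q0}.
Read 'y': {q0} → {q3, q4}.
State q2 is not in {q3, q4}.

No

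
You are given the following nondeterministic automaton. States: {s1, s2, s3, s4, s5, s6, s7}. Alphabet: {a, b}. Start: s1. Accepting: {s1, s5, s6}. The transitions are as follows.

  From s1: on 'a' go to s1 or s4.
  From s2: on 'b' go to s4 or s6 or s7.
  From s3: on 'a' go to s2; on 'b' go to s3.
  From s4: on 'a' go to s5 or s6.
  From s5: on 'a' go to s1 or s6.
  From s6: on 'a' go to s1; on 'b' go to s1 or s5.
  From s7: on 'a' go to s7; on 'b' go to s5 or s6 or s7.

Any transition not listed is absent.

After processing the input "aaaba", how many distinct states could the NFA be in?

Start in {s1}.
Read 'a': s1→{s1, s4}; now {s1, s4}.
Read 'a': s1→{s1, s4}, s4→{s5, s6}; now {s1, s4, s5, s6}.
Read 'a': s1→{s1, s4}, s4→{s5, s6}, s5→{s1, s6}, s6→{s1}; now {s1, s4, s5, s6}.
Read 'b': s1→∅, s4→∅, s5→∅, s6→{s1, s5}; now {s1, s5}.
Read 'a': s1→{s1, s4}, s5→{s1, s6}; now {s1, s4, s6}.
That set has 3 states.

3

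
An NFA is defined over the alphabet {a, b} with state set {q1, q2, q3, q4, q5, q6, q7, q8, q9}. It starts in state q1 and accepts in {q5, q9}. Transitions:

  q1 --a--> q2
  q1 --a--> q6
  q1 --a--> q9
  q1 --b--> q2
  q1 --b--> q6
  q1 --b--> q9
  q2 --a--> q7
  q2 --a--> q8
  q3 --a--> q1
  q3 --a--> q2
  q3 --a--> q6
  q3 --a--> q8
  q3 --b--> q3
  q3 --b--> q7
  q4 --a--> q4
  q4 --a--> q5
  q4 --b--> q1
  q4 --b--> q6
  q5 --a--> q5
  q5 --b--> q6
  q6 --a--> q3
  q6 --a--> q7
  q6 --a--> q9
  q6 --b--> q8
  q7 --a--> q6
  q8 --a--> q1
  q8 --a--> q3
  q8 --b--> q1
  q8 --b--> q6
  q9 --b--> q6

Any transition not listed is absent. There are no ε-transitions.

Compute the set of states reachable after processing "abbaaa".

{q1, q2, q3, q6, q7, q8, q9}

Start in {q1}.
Read 'a': {q1} → {q2, q6, q9}.
Read 'b': {q2, q6, q9} → {q6, q8}.
Read 'b': {q6, q8} → {q1, q6, q8}.
Read 'a': {q1, q6, q8} → {q1, q2, q3, q6, q7, q9}.
Read 'a': {q1, q2, q3, q6, q7, q9} → {q1, q2, q3, q6, q7, q8, q9}.
Read 'a': {q1, q2, q3, q6, q7, q8, q9} → {q1, q2, q3, q6, q7, q8, q9}.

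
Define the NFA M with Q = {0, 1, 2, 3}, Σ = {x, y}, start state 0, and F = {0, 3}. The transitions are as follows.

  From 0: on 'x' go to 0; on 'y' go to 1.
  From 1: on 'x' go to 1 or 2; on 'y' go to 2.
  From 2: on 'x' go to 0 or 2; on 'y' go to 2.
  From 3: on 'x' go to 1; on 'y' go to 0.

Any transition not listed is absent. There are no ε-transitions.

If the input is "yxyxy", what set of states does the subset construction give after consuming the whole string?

Start in {0}.
Read 'y': 0→{1}; now {1}.
Read 'x': 1→{1, 2}; now {1, 2}.
Read 'y': 1→{2}, 2→{2}; now {2}.
Read 'x': 2→{0, 2}; now {0, 2}.
Read 'y': 0→{1}, 2→{2}; now {1, 2}.

{1, 2}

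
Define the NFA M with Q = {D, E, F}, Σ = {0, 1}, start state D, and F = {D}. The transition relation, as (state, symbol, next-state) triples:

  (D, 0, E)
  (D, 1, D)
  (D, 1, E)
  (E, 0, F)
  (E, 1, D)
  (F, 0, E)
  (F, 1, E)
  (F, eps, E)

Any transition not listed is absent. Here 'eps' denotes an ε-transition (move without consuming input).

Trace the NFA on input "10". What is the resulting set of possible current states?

Start in {D}.
Read '1': D→{D, E}; now {D, E}.
Read '0': D→{E}, E→{F}; now {E, F}.

{E, F}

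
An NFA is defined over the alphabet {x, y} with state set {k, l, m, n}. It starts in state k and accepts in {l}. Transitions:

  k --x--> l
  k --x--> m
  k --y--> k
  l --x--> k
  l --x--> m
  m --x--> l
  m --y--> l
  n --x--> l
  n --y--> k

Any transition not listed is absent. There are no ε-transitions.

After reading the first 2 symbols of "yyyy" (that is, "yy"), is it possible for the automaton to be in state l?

Start in {k}.
Read 'y': {k} → {k}.
Read 'y': {k} → {k}.
State l is not in {k}.

No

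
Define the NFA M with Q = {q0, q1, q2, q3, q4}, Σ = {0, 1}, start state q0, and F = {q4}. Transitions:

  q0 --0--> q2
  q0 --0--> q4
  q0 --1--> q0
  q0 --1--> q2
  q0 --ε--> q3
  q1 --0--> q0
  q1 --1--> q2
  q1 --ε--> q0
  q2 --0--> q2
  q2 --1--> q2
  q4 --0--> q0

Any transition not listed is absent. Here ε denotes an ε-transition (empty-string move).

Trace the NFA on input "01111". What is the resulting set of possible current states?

Start: ε-closure({q0}) = {q0, q3}.
Read '0': q0→{q2, q4}, q3→∅; now {q2, q4}.
Read '1': q2→{q2}, q4→∅; now {q2}.
Read '1': q2→{q2}; now {q2}.
Read '1': q2→{q2}; now {q2}.
Read '1': q2→{q2}; now {q2}.

{q2}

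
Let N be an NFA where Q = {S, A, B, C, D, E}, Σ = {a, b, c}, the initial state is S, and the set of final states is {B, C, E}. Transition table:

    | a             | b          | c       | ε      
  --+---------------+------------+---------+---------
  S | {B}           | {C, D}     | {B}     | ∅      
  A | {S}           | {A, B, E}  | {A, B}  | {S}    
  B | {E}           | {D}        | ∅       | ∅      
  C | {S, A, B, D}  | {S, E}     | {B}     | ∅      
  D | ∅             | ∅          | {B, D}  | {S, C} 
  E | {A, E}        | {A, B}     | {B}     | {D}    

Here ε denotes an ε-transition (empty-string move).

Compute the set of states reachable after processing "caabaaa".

Start in {S}.
Read 'c': {S} → {B}.
Read 'a': {B} → {S, C, D, E}.
Read 'a': {S, C, D, E} → {S, A, B, C, D, E}.
Read 'b': {S, A, B, C, D, E} → {S, A, B, C, D, E}.
Read 'a': {S, A, B, C, D, E} → {S, A, B, C, D, E}.
Read 'a': {S, A, B, C, D, E} → {S, A, B, C, D, E}.
Read 'a': {S, A, B, C, D, E} → {S, A, B, C, D, E}.

{S, A, B, C, D, E}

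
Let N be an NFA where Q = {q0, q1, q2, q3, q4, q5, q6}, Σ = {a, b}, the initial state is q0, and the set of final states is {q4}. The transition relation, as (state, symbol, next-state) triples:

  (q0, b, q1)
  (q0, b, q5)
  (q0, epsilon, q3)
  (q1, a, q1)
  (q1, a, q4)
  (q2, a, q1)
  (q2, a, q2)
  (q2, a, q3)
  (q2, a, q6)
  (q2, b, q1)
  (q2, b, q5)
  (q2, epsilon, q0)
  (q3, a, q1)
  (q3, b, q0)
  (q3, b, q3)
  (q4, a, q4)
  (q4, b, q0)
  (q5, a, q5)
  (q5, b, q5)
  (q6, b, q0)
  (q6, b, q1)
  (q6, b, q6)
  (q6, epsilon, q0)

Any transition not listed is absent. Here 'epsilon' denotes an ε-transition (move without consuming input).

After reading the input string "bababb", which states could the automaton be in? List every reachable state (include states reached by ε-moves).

{q5}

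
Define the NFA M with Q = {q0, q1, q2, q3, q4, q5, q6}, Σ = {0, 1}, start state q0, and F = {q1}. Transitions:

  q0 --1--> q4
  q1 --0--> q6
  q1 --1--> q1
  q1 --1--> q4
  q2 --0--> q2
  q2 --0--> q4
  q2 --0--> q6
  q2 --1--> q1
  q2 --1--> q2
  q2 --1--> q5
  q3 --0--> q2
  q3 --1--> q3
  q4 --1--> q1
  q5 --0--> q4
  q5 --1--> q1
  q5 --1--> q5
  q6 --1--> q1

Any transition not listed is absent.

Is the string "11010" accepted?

Start in {q0}.
Read '1': q0→{q4}; now {q4}.
Read '1': q4→{q1}; now {q1}.
Read '0': q1→{q6}; now {q6}.
Read '1': q6→{q1}; now {q1}.
Read '0': q1→{q6}; now {q6}.
The final set {q6} contains no accepting state.

No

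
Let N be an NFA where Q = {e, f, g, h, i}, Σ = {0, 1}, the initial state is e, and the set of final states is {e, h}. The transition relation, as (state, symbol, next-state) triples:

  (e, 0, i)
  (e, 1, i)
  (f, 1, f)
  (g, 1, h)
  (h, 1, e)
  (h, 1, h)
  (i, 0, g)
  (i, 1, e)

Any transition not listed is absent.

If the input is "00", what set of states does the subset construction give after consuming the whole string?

Start in {e}.
Read '0': {e} → {i}.
Read '0': {i} → {g}.

{g}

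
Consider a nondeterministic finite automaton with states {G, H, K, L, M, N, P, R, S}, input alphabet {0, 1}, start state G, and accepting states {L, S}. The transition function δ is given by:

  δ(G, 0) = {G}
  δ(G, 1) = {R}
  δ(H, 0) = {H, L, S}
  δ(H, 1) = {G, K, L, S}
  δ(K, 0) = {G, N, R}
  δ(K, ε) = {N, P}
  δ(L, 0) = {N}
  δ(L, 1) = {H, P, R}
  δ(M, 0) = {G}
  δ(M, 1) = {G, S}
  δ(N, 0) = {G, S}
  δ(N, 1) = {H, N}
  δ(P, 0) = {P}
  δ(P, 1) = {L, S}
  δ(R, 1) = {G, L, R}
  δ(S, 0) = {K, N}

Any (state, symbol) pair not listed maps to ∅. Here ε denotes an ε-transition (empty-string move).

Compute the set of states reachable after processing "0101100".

Start in {G}.
Read '0': G→{G}; now {G}.
Read '1': G→{R}; now {R}.
Read '0': R→∅; now ∅.
The set is empty and remains empty for the remaining 4 symbols.

∅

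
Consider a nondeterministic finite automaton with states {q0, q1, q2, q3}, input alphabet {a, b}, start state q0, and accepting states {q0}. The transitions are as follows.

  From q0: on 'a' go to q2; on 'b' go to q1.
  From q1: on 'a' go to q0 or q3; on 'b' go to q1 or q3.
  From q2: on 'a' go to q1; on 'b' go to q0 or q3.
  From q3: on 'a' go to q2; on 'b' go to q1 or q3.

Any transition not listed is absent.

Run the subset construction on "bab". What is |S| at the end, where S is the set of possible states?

Start in {q0}.
Read 'b': q0→{q1}; now {q1}.
Read 'a': q1→{q0, q3}; now {q0, q3}.
Read 'b': q0→{q1}, q3→{q1, q3}; now {q1, q3}.
That set has 2 states.

2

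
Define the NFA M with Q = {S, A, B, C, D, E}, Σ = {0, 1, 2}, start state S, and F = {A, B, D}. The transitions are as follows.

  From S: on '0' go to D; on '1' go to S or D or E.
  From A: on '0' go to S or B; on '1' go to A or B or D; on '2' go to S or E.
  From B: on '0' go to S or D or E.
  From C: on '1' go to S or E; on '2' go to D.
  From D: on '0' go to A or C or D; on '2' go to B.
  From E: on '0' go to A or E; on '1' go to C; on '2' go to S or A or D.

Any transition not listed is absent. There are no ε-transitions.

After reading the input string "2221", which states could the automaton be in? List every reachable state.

Start in {S}.
Read '2': S→∅; now ∅.
The set is empty and remains empty for the remaining 3 symbols.

∅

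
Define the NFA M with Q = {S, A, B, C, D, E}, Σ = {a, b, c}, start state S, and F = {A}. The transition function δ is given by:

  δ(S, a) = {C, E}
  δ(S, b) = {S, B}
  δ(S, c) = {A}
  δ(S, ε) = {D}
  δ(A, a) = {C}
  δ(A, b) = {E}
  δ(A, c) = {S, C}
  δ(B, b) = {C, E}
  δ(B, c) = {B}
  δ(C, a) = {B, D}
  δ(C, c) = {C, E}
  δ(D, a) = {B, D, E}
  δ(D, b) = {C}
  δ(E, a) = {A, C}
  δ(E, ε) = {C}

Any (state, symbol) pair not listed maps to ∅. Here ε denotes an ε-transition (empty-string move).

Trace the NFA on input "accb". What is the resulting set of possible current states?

Start: ε-closure({S}) = {S, D}.
Read 'a': S→{C, E}, D→{B, D, E}; now {B, C, D, E}.
Read 'c': B→{B}, C→{C, E}, D→∅, E→∅; now {B, C, E}.
Read 'c': B→{B}, C→{C, E}, E→∅; now {B, C, E}.
Read 'b': B→{C, E}, C→∅, E→∅; now {C, E}.

{C, E}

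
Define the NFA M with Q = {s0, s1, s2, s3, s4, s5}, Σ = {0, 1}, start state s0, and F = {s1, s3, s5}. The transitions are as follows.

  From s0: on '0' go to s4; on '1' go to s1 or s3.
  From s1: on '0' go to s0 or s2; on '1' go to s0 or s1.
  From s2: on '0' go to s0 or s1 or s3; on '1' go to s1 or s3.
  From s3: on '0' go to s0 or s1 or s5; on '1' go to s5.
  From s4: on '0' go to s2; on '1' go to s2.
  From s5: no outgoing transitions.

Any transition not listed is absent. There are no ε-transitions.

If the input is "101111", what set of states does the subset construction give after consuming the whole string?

Start in {s0}.
Read '1': s0→{s1, s3}; now {s1, s3}.
Read '0': s1→{s0, s2}, s3→{s0, s1, s5}; now {s0, s1, s2, s5}.
Read '1': s0→{s1, s3}, s1→{s0, s1}, s2→{s1, s3}, s5→∅; now {s0, s1, s3}.
Read '1': s0→{s1, s3}, s1→{s0, s1}, s3→{s5}; now {s0, s1, s3, s5}.
Read '1': s0→{s1, s3}, s1→{s0, s1}, s3→{s5}, s5→∅; now {s0, s1, s3, s5}.
Read '1': s0→{s1, s3}, s1→{s0, s1}, s3→{s5}, s5→∅; now {s0, s1, s3, s5}.

{s0, s1, s3, s5}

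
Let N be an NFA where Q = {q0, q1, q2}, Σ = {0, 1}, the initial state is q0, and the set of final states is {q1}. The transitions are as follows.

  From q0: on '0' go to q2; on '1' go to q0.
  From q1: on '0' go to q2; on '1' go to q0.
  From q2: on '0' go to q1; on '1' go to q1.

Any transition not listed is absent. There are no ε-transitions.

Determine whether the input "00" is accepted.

Yes

Start in {q0}.
Read '0': q0→{q2}; now {q2}.
Read '0': q2→{q1}; now {q1}.
The final set {q1} contains the accepting state q1.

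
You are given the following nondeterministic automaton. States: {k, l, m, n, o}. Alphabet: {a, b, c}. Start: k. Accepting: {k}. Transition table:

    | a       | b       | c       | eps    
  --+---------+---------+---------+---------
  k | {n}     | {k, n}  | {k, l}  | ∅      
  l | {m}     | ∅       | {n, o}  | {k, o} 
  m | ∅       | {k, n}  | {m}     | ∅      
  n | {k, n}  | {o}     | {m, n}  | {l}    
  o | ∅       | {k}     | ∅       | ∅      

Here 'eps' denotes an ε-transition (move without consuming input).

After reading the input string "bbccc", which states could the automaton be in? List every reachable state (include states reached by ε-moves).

{k, l, m, n, o}

Start in {k}.
Read 'b': {k} → {k, l, n, o}.
Read 'b': {k, l, n, o} → {k, l, n, o}.
Read 'c': {k, l, n, o} → {k, l, m, n, o}.
Read 'c': {k, l, m, n, o} → {k, l, m, n, o}.
Read 'c': {k, l, m, n, o} → {k, l, m, n, o}.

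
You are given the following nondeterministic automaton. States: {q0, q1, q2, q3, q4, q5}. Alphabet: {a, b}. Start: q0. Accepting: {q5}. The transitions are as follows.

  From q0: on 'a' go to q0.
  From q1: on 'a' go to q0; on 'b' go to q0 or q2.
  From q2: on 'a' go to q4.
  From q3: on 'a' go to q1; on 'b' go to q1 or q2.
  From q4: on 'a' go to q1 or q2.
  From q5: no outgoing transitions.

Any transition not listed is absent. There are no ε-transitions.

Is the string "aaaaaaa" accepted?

Start in {q0}.
Read 'a': q0→{q0}; now {q0}.
Read 'a': q0→{q0}; now {q0}.
Read 'a': q0→{q0}; now {q0}.
Read 'a': q0→{q0}; now {q0}.
Read 'a': q0→{q0}; now {q0}.
Read 'a': q0→{q0}; now {q0}.
Read 'a': q0→{q0}; now {q0}.
The final set {q0} contains no accepting state.

No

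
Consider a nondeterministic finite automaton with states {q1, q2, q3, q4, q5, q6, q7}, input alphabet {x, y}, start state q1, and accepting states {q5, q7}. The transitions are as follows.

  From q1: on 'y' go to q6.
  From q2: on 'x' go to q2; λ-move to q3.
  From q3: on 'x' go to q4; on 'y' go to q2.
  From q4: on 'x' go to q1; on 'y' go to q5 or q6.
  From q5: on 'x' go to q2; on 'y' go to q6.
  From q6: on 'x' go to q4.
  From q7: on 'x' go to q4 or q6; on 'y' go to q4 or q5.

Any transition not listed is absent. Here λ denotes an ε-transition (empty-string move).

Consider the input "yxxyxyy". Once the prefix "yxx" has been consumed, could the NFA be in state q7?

Start in {q1}.
Read 'y': {q1} → {q6}.
Read 'x': {q6} → {q4}.
Read 'x': {q4} → {q1}.
State q7 is not in {q1}.

No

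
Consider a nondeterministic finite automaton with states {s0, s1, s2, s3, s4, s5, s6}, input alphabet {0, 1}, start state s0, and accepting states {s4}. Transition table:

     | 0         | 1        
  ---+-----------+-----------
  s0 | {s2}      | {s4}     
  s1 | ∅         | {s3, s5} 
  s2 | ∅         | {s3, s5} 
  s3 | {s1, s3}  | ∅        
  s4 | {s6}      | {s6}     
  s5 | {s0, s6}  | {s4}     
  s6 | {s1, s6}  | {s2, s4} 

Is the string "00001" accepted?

No

Start in {s0}.
Read '0': {s0} → {s2}.
Read '0': {s2} → ∅.
The set is empty and remains empty for the remaining 3 symbols.
The final set ∅ contains no accepting state.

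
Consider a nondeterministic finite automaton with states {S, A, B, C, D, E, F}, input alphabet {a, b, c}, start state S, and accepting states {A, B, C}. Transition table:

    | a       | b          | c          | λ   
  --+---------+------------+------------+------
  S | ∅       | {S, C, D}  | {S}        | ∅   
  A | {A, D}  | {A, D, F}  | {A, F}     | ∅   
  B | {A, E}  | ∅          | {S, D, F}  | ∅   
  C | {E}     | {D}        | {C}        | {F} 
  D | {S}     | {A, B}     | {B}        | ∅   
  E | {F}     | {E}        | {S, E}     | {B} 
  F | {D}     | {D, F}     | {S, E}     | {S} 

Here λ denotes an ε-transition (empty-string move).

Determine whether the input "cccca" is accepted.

No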